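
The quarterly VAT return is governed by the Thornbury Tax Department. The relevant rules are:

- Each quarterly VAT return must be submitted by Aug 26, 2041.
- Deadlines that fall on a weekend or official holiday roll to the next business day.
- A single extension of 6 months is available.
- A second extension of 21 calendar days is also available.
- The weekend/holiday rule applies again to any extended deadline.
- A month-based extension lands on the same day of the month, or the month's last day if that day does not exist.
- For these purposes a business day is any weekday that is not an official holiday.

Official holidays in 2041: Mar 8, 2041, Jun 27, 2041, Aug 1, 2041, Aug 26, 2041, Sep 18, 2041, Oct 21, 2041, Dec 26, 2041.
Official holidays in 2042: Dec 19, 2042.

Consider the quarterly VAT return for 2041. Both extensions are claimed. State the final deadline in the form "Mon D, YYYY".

Mar 20, 2042

Start from the fixed due date, Aug 26, 2041.
Because Aug 26, 2041 is a listed holiday, the deadline becomes Aug 27, 2041 (Tuesday).
The 6 months extension carries Aug 27, 2041 to Feb 27, 2042.
Feb 27, 2042 falls on a Thursday, which is a business day, so no adjustment is needed.
The 21-calendar-day extension moves the deadline from Feb 27, 2042 to Mar 20, 2042.
Mar 20, 2042 falls on a Thursday, which is a business day, so no adjustment is needed.
The final due date is Mar 20, 2042.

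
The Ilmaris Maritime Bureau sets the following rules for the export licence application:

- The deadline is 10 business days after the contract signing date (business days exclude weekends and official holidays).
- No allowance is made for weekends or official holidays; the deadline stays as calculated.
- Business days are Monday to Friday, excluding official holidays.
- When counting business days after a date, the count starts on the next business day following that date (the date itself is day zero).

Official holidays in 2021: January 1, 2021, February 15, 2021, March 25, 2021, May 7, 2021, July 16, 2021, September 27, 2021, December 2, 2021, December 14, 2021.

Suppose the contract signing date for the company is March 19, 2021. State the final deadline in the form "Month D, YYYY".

April 5, 2021

Starting the day after March 19, 2021 and counting 10 business days lands on April 5, 2021.
April 5, 2021 is a Monday; no weekend or holiday adjustment applies.
Deadline: April 5, 2021.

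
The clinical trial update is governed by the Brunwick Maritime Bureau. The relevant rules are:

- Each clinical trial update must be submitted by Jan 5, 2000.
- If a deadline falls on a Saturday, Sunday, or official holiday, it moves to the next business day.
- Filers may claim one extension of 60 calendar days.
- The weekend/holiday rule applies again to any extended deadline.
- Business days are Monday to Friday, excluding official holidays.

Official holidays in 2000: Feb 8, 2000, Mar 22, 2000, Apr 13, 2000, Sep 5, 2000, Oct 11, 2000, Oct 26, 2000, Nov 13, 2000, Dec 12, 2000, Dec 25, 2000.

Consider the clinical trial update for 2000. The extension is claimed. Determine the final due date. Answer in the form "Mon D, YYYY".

Mar 6, 2000

Start from the fixed due date, Jan 5, 2000.
Jan 5, 2000 falls on a Wednesday, which is a business day, so no adjustment is needed.
The 60-calendar-day extension moves the deadline from Jan 5, 2000 to Mar 5, 2000.
Mar 5, 2000 falls on a Sunday. Rolling to the next business day gives Mar 6, 2000, a Monday.
The final due date is Mar 6, 2000.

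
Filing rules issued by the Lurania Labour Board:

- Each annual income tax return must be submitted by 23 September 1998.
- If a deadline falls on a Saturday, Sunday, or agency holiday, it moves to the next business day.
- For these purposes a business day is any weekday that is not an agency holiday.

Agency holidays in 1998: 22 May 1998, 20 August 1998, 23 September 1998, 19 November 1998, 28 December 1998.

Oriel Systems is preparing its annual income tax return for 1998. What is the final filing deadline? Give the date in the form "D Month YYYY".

Start from the fixed due date, 23 September 1998.
Because 23 September 1998 is a listed holiday, the deadline becomes 24 September 1998 (Thursday).
So the filing is due 24 September 1998.

24 September 1998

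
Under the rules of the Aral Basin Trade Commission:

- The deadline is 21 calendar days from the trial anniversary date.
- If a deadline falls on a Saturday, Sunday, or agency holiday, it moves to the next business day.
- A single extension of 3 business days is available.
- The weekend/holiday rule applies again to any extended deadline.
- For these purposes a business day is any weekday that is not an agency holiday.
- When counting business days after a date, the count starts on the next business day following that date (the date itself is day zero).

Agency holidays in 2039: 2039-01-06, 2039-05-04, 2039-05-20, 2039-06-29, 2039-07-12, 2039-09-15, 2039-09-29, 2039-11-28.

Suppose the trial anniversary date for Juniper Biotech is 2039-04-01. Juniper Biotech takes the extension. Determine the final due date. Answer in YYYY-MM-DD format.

Trigger date 2039-04-01 + 21 calendar days = 2039-04-22.
2039-04-22 falls on a Friday, which is a business day, so no adjustment is needed.
The 3-business-day extension runs from 2039-04-22 to 2039-04-27.
Since 2039-04-27 is a Wednesday and not a holiday, the date is unchanged.
Deadline: 2039-04-27.

2039-04-27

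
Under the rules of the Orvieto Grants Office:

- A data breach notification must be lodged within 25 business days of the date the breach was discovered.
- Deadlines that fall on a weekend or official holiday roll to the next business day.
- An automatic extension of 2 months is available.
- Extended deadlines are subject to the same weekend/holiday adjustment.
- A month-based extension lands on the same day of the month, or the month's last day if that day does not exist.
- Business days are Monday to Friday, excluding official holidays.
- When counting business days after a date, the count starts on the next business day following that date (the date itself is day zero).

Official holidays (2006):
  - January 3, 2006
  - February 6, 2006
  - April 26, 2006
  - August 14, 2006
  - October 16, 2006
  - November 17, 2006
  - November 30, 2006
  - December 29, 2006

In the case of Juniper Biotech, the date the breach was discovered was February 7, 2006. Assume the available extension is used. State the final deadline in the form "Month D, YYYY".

May 15, 2006

Counting 25 business days after February 7, 2006 (skipping weekends and listed holidays) reaches March 14, 2006.
March 14, 2006 is a Tuesday and not a listed holiday, so it stands.
Add 2 months to March 14, 2006: May 14, 2006.
May 14, 2006 is a Sunday; the next business day is May 15, 2006 (Monday).
The final due date is May 15, 2006.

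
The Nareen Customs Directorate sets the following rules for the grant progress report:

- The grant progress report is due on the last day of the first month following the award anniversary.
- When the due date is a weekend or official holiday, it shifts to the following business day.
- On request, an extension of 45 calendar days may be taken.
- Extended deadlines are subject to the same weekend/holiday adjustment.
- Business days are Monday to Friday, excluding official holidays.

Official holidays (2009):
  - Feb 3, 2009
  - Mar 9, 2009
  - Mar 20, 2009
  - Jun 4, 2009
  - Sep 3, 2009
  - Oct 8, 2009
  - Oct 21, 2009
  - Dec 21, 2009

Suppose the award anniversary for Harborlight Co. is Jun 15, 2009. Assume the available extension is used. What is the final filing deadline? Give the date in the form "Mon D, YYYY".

Sep 14, 2009

1 month after Jun 15, 2009 is July 2009; that month ends on Jul 31, 2009.
Jul 31, 2009 falls on a Friday, which is a business day, so no adjustment is needed.
Applying the 45-calendar-day extension: Jul 31, 2009 + 45 days = Sep 14, 2009.
Sep 14, 2009 (Monday) is already a business day.
The final due date is Sep 14, 2009.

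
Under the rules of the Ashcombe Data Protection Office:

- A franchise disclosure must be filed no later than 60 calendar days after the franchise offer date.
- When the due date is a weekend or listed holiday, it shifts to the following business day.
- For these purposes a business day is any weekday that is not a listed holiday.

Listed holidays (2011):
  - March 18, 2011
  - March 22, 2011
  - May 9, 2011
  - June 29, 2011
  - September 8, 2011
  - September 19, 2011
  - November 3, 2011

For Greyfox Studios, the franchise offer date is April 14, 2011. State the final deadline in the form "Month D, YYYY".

June 13, 2011

Trigger date April 14, 2011 + 60 calendar days = June 13, 2011.
June 13, 2011 falls on a Monday, which is a business day, so no adjustment is needed.
Deadline: June 13, 2011.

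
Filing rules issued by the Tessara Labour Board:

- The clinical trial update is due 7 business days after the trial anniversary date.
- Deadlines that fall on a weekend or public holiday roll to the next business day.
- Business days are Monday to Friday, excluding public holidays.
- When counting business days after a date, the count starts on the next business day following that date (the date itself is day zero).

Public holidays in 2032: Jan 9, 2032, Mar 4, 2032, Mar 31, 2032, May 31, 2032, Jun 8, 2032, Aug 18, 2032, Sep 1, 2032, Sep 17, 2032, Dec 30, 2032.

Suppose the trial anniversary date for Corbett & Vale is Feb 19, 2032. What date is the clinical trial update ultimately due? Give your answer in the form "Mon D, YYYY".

Counting 7 business days after Feb 19, 2032 (skipping weekends and listed holidays) reaches Mar 1, 2032.
Mar 1, 2032 is a Monday and not a listed holiday, so it stands.
The final due date is Mar 1, 2032.

Mar 1, 2032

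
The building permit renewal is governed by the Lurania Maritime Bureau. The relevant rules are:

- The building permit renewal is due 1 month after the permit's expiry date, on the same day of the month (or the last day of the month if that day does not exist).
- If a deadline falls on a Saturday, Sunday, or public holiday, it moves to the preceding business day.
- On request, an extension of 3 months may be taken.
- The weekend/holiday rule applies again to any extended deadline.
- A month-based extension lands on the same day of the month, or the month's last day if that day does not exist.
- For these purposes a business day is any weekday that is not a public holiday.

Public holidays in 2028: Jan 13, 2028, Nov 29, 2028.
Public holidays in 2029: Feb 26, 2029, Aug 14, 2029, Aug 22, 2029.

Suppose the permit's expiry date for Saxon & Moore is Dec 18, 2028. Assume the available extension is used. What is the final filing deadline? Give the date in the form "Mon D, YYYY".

Apr 18, 2029

Moving 1 month forward from Dec 18, 2028 on the corresponding day gives Jan 18, 2029.
Jan 18, 2029 is a Thursday and not a listed holiday, so it stands.
The 3 months extension carries Jan 18, 2029 to Apr 18, 2029.
Apr 18, 2029 falls on a Wednesday, which is a business day, so no adjustment is needed.
Final deadline: Apr 18, 2029.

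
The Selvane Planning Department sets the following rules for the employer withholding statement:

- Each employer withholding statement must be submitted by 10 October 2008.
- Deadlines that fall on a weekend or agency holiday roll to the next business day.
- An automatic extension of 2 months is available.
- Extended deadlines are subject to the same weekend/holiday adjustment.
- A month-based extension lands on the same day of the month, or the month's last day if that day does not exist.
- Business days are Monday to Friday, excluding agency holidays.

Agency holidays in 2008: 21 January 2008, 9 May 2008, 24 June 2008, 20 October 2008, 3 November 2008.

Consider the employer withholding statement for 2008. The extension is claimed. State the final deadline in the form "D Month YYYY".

10 December 2008

The stated deadline is 10 October 2008.
10 October 2008 (Friday) is already a business day.
The 2 months extension carries 10 October 2008 to 10 December 2008.
10 December 2008 falls on a Wednesday, which is a business day, so no adjustment is needed.
Deadline: 10 December 2008.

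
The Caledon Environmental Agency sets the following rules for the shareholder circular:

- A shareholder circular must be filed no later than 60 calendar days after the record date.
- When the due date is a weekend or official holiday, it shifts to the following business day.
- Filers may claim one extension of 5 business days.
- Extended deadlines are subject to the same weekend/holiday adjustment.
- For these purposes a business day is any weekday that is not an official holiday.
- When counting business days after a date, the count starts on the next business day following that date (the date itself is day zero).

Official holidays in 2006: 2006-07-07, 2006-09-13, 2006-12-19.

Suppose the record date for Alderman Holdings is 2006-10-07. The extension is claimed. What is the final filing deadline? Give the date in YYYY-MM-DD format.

2006-12-13

Trigger date 2006-10-07 + 60 calendar days = 2006-12-06.
2006-12-06 is a Wednesday and not a listed holiday, so it stands.
Counting 5 further business days from 2006-12-06 reaches 2006-12-13.
2006-12-13 is a Wednesday and not a listed holiday, so it stands.
So the filing is due 2006-12-13.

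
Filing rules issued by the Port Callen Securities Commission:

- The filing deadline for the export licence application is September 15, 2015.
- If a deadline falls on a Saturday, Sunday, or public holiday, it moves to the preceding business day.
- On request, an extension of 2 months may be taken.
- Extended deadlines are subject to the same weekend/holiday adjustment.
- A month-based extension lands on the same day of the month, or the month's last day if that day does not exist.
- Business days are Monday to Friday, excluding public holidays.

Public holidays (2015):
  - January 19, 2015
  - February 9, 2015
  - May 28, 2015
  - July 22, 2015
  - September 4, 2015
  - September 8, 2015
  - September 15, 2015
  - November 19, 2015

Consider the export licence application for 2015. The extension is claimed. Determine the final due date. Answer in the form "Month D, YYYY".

November 13, 2015

The statutory due date is September 15, 2015.
September 15, 2015 is a listed holiday; the preceding business day is September 14, 2015 (Monday).
The 2 months extension carries September 14, 2015 to November 14, 2015.
Because November 14, 2015 is a Saturday, the deadline becomes November 13, 2015 (Friday).
Deadline: November 13, 2015.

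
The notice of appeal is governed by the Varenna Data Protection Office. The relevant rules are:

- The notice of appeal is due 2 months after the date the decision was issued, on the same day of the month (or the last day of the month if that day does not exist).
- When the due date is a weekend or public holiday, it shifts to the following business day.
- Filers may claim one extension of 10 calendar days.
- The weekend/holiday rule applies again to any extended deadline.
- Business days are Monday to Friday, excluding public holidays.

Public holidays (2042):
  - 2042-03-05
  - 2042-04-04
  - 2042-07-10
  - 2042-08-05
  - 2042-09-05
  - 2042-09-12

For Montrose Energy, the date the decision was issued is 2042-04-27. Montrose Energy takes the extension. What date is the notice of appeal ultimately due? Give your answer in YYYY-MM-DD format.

2042-07-07

Moving 2 months forward from 2042-04-27 on the corresponding day gives 2042-06-27.
2042-06-27 falls on a Friday, which is a business day, so no adjustment is needed.
With the 10-day extension, 2042-06-27 becomes 2042-07-07.
2042-07-07 falls on a Monday, which is a business day, so no adjustment is needed.
Deadline: 2042-07-07.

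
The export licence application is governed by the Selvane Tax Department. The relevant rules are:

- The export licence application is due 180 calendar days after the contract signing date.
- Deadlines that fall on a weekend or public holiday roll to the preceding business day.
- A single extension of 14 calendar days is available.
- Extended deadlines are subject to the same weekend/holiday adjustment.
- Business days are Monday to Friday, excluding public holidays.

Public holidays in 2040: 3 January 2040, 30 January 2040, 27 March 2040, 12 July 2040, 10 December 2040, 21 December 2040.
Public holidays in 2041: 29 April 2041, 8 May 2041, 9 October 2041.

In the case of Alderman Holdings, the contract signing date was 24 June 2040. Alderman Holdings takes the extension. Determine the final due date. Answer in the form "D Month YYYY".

3 January 2041

From 24 June 2040, 180 calendar days later is 21 December 2040.
Because 21 December 2040 is a listed holiday, the deadline becomes 20 December 2040 (Thursday).
The 14-calendar-day extension moves the deadline from 20 December 2040 to 3 January 2041.
3 January 2041 (Thursday) is already a business day.
So the filing is due 3 January 2041.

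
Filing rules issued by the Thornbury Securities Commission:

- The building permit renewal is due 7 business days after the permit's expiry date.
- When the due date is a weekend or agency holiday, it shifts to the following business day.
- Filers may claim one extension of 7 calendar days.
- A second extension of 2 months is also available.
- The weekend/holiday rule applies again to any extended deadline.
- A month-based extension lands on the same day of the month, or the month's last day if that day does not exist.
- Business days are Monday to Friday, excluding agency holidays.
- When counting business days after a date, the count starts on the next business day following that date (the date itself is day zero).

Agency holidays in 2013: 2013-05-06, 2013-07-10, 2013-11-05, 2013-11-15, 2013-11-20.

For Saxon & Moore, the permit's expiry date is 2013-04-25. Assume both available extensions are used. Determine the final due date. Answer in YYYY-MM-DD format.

Starting the day after 2013-04-25 and counting 7 business days lands on 2013-05-07.
Since 2013-05-07 is a Tuesday and not a holiday, the date is unchanged.
With the 7-day extension, 2013-05-07 becomes 2013-05-14.
Since 2013-05-14 is a Tuesday and not a holiday, the date is unchanged.
The 2 months extension carries 2013-05-14 to 2013-07-14.
2013-07-14 is a Sunday, so it moves to the next business day, 2013-07-15 (Monday).
Deadline: 2013-07-15.

2013-07-15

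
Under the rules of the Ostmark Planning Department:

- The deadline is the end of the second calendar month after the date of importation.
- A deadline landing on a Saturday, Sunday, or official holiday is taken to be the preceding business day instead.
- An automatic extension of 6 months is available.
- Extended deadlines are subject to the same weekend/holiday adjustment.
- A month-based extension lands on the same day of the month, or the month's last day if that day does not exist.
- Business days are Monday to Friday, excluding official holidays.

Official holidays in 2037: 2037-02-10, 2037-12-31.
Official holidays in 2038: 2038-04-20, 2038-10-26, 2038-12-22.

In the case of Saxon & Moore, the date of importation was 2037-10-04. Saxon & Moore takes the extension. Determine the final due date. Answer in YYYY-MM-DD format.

2 months after 2037-10-04 falls in December 2037; the last day of that month is 2037-12-31.
Because 2037-12-31 is a listed holiday, the deadline becomes 2037-12-30 (Wednesday).
Add 6 months to 2037-12-30: 2038-06-30.
2038-06-30 falls on a Wednesday, which is a business day, so no adjustment is needed.
The final due date is 2038-06-30.

2038-06-30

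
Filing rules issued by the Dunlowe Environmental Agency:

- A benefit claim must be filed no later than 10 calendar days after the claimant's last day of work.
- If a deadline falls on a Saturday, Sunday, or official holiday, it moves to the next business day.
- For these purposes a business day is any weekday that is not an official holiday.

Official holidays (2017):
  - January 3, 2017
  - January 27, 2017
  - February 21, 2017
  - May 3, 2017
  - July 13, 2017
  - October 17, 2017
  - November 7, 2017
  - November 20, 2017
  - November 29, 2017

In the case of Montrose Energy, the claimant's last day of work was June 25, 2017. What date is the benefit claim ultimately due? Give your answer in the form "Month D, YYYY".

July 5, 2017

10 calendar days after June 25, 2017 is July 5, 2017.
Since July 5, 2017 is a Wednesday and not a holiday, the date is unchanged.
Final deadline: July 5, 2017.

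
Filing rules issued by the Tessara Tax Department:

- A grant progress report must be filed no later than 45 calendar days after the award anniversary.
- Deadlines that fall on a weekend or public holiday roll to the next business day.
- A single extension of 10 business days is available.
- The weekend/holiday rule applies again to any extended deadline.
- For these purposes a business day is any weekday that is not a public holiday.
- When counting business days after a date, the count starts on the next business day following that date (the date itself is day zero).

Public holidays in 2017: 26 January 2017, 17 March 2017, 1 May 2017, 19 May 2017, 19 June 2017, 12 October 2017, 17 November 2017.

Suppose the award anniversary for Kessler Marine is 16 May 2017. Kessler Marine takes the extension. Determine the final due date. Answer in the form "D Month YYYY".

14 July 2017

45 calendar days after 16 May 2017 is 30 June 2017.
Since 30 June 2017 is a Friday and not a holiday, the date is unchanged.
The 10-business-day extension runs from 30 June 2017 to 14 July 2017.
14 July 2017 (Friday) is already a business day.
Deadline: 14 July 2017.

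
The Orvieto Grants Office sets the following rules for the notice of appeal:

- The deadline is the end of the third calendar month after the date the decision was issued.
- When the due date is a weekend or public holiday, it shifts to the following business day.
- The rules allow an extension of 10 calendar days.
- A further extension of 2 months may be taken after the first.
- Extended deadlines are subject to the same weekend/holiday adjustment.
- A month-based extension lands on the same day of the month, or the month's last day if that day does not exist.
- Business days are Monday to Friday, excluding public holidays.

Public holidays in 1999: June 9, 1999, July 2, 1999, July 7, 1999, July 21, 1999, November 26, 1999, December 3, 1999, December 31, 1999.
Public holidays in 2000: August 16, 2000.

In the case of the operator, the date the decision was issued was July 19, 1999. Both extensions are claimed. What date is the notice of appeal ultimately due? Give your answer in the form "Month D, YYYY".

3 months after July 19, 1999 falls in October 1999; the last day of that month is October 31, 1999.
October 31, 1999 falls on a Sunday. Rolling to the next business day gives November 1, 1999, a Monday.
The 10-calendar-day extension moves the deadline from November 1, 1999 to November 11, 1999.
November 11, 1999 falls on a Thursday, which is a business day, so no adjustment is needed.
The 2 months extension carries November 11, 1999 to January 11, 2000.
Since January 11, 2000 is a Tuesday and not a holiday, the date is unchanged.
Final deadline: January 11, 2000.

January 11, 2000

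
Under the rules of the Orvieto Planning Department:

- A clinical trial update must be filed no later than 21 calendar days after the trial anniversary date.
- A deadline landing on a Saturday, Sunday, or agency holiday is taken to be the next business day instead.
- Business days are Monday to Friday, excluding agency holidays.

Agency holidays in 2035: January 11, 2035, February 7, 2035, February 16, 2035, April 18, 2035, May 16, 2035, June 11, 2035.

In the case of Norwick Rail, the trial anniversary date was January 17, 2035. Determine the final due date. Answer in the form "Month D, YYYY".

Trigger date January 17, 2035 + 21 calendar days = February 7, 2035.
February 7, 2035 falls on a listed holiday. Rolling to the next business day gives February 8, 2035, a Thursday.
Deadline: February 8, 2035.

February 8, 2035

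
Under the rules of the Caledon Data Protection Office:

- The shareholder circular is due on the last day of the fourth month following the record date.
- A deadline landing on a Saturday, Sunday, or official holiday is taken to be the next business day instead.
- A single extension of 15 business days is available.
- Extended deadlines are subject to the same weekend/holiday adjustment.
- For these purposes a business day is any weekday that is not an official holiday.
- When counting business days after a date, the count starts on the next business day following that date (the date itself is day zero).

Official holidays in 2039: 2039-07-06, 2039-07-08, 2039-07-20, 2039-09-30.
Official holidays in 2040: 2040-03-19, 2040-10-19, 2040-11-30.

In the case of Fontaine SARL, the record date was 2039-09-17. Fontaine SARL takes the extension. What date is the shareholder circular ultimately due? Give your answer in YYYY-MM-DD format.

4 months after 2039-09-17 falls in January 2040; the last day of that month is 2040-01-31.
2040-01-31 falls on a Tuesday, which is a business day, so no adjustment is needed.
Counting 15 further business days from 2040-01-31 reaches 2040-02-21.
2040-02-21 falls on a Tuesday, which is a business day, so no adjustment is needed.
Final deadline: 2040-02-21.

2040-02-21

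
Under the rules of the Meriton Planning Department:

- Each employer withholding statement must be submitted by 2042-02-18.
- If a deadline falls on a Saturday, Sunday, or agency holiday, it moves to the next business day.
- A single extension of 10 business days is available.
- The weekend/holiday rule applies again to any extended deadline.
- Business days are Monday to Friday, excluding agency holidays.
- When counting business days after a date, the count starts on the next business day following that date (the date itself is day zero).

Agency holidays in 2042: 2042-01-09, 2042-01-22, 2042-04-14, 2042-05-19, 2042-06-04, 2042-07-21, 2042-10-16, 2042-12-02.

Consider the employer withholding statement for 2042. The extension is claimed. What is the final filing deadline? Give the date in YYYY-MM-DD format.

2042-03-04

The statutory due date is 2042-02-18.
2042-02-18 falls on a Tuesday, which is a business day, so no adjustment is needed.
Counting 10 further business days from 2042-02-18 reaches 2042-03-04.
2042-03-04 (Tuesday) is already a business day.
Final deadline: 2042-03-04.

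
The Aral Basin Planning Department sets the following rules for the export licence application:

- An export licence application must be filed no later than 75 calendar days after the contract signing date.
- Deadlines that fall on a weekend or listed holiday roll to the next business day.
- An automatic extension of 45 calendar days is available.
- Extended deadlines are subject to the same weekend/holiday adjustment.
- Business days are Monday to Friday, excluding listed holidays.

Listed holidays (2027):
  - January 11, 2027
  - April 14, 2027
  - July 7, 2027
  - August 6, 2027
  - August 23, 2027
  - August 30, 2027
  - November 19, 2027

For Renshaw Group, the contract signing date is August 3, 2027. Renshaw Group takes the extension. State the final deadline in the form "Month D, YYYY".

From August 3, 2027, 75 calendar days later is October 17, 2027.
October 17, 2027 is a Sunday, so it moves to the next business day, October 18, 2027 (Monday).
The 45-calendar-day extension moves the deadline from October 18, 2027 to December 2, 2027.
December 2, 2027 is a Thursday and not a listed holiday, so it stands.
Deadline: December 2, 2027.

December 2, 2027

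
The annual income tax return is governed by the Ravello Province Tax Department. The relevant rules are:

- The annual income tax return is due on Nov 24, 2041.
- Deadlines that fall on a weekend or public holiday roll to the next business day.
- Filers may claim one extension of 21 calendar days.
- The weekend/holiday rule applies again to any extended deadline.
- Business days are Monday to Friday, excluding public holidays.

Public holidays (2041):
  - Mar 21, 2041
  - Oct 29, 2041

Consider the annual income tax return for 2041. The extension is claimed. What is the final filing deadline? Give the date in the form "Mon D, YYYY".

The statutory due date is Nov 24, 2041.
Because Nov 24, 2041 is a Sunday, the deadline becomes Nov 25, 2041 (Monday).
Add the 21 calendar-day extension to Nov 25, 2041: Dec 16, 2041.
Since Dec 16, 2041 is a Monday and not a holiday, the date is unchanged.
Final deadline: Dec 16, 2041.

Dec 16, 2041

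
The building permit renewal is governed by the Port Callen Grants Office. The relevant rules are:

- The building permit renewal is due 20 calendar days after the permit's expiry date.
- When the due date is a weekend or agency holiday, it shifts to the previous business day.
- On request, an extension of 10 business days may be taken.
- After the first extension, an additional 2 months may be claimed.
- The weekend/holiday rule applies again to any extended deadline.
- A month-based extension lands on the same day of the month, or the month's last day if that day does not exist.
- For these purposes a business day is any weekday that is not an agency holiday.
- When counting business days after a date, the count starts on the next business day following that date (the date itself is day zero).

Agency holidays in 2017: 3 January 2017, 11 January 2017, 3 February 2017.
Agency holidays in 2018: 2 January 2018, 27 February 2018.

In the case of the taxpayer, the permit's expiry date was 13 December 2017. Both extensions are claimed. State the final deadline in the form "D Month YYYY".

16 March 2018

20 calendar days after 13 December 2017 is 2 January 2018.
2 January 2018 is a listed holiday; the preceding business day is 1 January 2018 (Monday).
Counting 10 further business days from 1 January 2018 reaches 16 January 2018.
16 January 2018 falls on a Tuesday, which is a business day, so no adjustment is needed.
The 2 months extension carries 16 January 2018 to 16 March 2018.
16 March 2018 (Friday) is already a business day.
So the filing is due 16 March 2018.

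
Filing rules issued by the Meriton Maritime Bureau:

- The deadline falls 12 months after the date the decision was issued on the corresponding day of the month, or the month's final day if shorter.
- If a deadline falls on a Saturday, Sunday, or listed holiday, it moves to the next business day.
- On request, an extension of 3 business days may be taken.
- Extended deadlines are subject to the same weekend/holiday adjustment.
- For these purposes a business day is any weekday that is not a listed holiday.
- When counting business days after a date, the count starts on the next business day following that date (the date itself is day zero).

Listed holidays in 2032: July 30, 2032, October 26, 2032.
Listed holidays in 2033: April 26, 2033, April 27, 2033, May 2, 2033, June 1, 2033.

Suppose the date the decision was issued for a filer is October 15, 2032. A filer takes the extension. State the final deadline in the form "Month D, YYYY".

12 months after October 15, 2032, on the same day of the month, is October 15, 2033.
Because October 15, 2033 is a Saturday, the deadline becomes October 17, 2033 (Monday).
Counting 3 further business days from October 17, 2033 reaches October 20, 2033.
October 20, 2033 is a Thursday and not a listed holiday, so it stands.
The final due date is October 20, 2033.

October 20, 2033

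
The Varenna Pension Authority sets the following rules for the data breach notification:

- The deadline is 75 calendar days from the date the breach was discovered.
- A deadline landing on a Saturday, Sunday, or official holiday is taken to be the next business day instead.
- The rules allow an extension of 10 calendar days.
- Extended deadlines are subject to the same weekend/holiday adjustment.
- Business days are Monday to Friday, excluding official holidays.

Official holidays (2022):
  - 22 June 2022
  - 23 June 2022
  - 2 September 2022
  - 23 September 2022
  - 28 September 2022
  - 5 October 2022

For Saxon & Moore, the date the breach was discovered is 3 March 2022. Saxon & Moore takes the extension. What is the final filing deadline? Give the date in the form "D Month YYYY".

27 May 2022

From 3 March 2022, 75 calendar days later is 17 May 2022.
Since 17 May 2022 is a Tuesday and not a holiday, the date is unchanged.
The 10-calendar-day extension moves the deadline from 17 May 2022 to 27 May 2022.
27 May 2022 is a Friday and not a listed holiday, so it stands.
The final due date is 27 May 2022.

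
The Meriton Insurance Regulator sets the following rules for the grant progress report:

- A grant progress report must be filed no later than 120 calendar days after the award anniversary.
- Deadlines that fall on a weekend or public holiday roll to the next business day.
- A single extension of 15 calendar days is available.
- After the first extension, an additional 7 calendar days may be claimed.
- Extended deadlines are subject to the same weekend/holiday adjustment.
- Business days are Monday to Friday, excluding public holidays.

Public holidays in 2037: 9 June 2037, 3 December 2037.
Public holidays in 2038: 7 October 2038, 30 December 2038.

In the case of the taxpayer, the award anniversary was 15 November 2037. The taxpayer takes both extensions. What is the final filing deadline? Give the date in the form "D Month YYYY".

120 calendar days after 15 November 2037 is 15 March 2038.
15 March 2038 falls on a Monday, which is a business day, so no adjustment is needed.
With the 15-day extension, 15 March 2038 becomes 30 March 2038.
Since 30 March 2038 is a Tuesday and not a holiday, the date is unchanged.
With the 7-day extension, 30 March 2038 becomes 6 April 2038.
Since 6 April 2038 is a Tuesday and not a holiday, the date is unchanged.
So the filing is due 6 April 2038.

6 April 2038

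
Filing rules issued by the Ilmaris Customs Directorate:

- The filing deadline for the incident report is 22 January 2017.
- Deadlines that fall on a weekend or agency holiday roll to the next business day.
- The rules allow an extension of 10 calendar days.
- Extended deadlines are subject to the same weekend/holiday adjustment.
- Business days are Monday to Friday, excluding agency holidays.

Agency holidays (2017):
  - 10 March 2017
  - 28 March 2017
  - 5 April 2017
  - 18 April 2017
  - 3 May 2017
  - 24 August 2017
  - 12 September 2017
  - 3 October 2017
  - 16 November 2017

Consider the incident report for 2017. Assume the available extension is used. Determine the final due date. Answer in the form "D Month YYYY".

2 February 2017

Start from the fixed due date, 22 January 2017.
22 January 2017 is a Sunday; the next business day is 23 January 2017 (Monday).
Add the 10 calendar-day extension to 23 January 2017: 2 February 2017.
2 February 2017 (Thursday) is already a business day.
So the filing is due 2 February 2017.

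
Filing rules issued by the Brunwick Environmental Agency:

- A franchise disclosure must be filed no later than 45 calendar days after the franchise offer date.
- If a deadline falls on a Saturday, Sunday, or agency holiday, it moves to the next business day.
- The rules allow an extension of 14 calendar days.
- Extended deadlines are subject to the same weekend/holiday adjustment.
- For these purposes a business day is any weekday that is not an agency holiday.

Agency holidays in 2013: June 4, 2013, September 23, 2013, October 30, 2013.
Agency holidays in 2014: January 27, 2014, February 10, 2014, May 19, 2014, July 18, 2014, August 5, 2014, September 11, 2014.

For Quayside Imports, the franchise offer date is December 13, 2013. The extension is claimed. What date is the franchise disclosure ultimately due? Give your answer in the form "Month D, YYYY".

February 11, 2014

From December 13, 2013, 45 calendar days later is January 27, 2014.
Because January 27, 2014 is a listed holiday, the deadline becomes January 28, 2014 (Tuesday).
Add the 14 calendar-day extension to January 28, 2014: February 11, 2014.
February 11, 2014 falls on a Tuesday, which is a business day, so no adjustment is needed.
Deadline: February 11, 2014.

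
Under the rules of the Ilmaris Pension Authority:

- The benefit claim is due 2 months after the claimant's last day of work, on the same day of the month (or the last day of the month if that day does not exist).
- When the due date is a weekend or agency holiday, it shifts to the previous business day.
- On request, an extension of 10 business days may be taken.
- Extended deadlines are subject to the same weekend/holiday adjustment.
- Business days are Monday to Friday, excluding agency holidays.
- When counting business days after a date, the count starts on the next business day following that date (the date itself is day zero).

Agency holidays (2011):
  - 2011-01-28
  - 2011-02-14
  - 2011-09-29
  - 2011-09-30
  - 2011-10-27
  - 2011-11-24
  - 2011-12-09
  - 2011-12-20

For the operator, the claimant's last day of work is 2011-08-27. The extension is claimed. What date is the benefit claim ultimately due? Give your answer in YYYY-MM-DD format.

Moving 2 months forward from 2011-08-27 on the corresponding day gives 2011-10-27.
Because 2011-10-27 is a listed holiday, the deadline becomes 2011-10-26 (Wednesday).
Counting 10 further business days from 2011-10-26 reaches 2011-11-10.
Since 2011-11-10 is a Thursday and not a holiday, the date is unchanged.
So the filing is due 2011-11-10.

2011-11-10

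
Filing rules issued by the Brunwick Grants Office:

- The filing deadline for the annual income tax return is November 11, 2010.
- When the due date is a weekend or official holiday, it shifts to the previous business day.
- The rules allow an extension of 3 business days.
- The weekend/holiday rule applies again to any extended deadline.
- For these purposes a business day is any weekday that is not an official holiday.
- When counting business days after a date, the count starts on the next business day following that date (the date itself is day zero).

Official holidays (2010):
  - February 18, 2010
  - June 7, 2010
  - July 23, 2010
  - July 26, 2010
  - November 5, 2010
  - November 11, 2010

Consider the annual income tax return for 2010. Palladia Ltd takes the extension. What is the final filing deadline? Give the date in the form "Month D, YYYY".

The stated deadline is November 11, 2010.
November 11, 2010 is a listed holiday, so it moves to the preceding business day, November 10, 2010 (Wednesday).
Counting 3 further business days from November 10, 2010 reaches November 16, 2010.
November 16, 2010 (Tuesday) is already a business day.
So the filing is due November 16, 2010.

November 16, 2010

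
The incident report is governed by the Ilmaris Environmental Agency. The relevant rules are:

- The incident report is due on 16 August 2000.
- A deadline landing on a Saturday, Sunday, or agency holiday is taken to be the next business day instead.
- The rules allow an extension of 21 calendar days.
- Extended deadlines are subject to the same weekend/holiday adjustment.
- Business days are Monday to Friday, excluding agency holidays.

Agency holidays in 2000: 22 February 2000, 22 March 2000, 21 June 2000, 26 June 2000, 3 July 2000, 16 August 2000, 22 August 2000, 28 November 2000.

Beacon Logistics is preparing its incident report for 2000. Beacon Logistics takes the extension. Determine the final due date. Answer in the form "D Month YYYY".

7 September 2000

The statutory due date is 16 August 2000.
16 August 2000 is a listed holiday; the next business day is 17 August 2000 (Thursday).
Applying the 21-calendar-day extension: 17 August 2000 + 21 days = 7 September 2000.
Since 7 September 2000 is a Thursday and not a holiday, the date is unchanged.
So the filing is due 7 September 2000.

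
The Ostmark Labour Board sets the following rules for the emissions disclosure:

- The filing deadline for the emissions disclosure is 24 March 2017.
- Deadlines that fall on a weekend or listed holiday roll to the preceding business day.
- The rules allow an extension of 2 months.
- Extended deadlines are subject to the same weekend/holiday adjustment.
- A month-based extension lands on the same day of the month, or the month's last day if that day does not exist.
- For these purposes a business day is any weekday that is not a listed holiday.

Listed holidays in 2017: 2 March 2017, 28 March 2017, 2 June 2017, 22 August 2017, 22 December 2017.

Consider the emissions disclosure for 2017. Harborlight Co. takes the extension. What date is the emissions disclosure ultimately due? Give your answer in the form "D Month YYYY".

Start from the fixed due date, 24 March 2017.
24 March 2017 is a Friday and not a listed holiday, so it stands.
The 2 months extension carries 24 March 2017 to 24 May 2017.
24 May 2017 (Wednesday) is already a business day.
The final due date is 24 May 2017.

24 May 2017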